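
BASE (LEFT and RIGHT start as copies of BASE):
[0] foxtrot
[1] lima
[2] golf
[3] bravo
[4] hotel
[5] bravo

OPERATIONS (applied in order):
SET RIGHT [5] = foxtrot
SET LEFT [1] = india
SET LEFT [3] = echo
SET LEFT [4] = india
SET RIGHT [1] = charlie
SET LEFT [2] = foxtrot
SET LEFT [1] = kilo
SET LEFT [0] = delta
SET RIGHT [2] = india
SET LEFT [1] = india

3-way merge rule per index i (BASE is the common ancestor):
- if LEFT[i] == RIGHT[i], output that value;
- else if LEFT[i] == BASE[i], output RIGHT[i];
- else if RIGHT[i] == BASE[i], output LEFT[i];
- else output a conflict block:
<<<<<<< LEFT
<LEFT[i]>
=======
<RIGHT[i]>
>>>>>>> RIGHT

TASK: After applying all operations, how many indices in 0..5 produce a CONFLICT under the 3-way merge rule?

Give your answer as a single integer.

Answer: 2

Derivation:
Final LEFT:  [delta, india, foxtrot, echo, india, bravo]
Final RIGHT: [foxtrot, charlie, india, bravo, hotel, foxtrot]
i=0: L=delta, R=foxtrot=BASE -> take LEFT -> delta
i=1: BASE=lima L=india R=charlie all differ -> CONFLICT
i=2: BASE=golf L=foxtrot R=india all differ -> CONFLICT
i=3: L=echo, R=bravo=BASE -> take LEFT -> echo
i=4: L=india, R=hotel=BASE -> take LEFT -> india
i=5: L=bravo=BASE, R=foxtrot -> take RIGHT -> foxtrot
Conflict count: 2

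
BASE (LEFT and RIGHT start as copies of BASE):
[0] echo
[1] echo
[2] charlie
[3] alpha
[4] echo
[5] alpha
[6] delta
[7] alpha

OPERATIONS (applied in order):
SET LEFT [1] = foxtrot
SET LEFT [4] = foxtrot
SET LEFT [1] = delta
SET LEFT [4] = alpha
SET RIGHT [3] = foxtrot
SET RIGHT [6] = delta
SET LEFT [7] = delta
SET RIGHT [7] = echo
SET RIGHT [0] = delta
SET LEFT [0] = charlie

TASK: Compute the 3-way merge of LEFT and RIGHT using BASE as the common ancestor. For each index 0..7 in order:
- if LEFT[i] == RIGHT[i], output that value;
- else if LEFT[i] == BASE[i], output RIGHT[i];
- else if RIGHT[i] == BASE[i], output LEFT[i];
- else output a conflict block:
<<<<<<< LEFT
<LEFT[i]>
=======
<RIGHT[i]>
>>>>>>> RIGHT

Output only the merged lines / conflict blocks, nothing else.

Answer: <<<<<<< LEFT
charlie
=======
delta
>>>>>>> RIGHT
delta
charlie
foxtrot
alpha
alpha
delta
<<<<<<< LEFT
delta
=======
echo
>>>>>>> RIGHT

Derivation:
Final LEFT:  [charlie, delta, charlie, alpha, alpha, alpha, delta, delta]
Final RIGHT: [delta, echo, charlie, foxtrot, echo, alpha, delta, echo]
i=0: BASE=echo L=charlie R=delta all differ -> CONFLICT
i=1: L=delta, R=echo=BASE -> take LEFT -> delta
i=2: L=charlie R=charlie -> agree -> charlie
i=3: L=alpha=BASE, R=foxtrot -> take RIGHT -> foxtrot
i=4: L=alpha, R=echo=BASE -> take LEFT -> alpha
i=5: L=alpha R=alpha -> agree -> alpha
i=6: L=delta R=delta -> agree -> delta
i=7: BASE=alpha L=delta R=echo all differ -> CONFLICT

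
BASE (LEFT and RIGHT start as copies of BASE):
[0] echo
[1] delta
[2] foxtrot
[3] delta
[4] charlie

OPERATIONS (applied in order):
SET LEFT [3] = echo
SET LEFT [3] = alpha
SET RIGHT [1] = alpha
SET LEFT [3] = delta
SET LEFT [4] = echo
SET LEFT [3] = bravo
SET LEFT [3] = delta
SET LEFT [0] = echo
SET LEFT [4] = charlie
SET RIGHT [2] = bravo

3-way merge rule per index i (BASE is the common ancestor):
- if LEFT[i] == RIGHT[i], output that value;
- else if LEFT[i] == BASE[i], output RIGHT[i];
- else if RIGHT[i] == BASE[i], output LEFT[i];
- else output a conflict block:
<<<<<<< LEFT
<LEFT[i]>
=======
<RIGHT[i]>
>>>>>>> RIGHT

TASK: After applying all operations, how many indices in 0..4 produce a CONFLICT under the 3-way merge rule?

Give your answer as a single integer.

Final LEFT:  [echo, delta, foxtrot, delta, charlie]
Final RIGHT: [echo, alpha, bravo, delta, charlie]
i=0: L=echo R=echo -> agree -> echo
i=1: L=delta=BASE, R=alpha -> take RIGHT -> alpha
i=2: L=foxtrot=BASE, R=bravo -> take RIGHT -> bravo
i=3: L=delta R=delta -> agree -> delta
i=4: L=charlie R=charlie -> agree -> charlie
Conflict count: 0

Answer: 0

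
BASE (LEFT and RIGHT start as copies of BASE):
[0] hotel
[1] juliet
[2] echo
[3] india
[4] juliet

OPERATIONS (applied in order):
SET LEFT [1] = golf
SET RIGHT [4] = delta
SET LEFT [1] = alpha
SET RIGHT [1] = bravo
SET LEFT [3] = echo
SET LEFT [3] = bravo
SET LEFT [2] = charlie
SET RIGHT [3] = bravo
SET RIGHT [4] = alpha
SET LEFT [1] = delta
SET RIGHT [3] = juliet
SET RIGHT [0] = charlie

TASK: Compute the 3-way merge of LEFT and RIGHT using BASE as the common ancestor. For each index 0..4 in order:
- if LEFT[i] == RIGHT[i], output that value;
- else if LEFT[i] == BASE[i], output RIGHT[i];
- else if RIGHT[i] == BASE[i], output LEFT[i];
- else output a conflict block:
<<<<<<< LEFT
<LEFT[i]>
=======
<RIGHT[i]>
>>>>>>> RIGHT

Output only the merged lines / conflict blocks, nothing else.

Answer: charlie
<<<<<<< LEFT
delta
=======
bravo
>>>>>>> RIGHT
charlie
<<<<<<< LEFT
bravo
=======
juliet
>>>>>>> RIGHT
alpha

Derivation:
Final LEFT:  [hotel, delta, charlie, bravo, juliet]
Final RIGHT: [charlie, bravo, echo, juliet, alpha]
i=0: L=hotel=BASE, R=charlie -> take RIGHT -> charlie
i=1: BASE=juliet L=delta R=bravo all differ -> CONFLICT
i=2: L=charlie, R=echo=BASE -> take LEFT -> charlie
i=3: BASE=india L=bravo R=juliet all differ -> CONFLICT
i=4: L=juliet=BASE, R=alpha -> take RIGHT -> alpha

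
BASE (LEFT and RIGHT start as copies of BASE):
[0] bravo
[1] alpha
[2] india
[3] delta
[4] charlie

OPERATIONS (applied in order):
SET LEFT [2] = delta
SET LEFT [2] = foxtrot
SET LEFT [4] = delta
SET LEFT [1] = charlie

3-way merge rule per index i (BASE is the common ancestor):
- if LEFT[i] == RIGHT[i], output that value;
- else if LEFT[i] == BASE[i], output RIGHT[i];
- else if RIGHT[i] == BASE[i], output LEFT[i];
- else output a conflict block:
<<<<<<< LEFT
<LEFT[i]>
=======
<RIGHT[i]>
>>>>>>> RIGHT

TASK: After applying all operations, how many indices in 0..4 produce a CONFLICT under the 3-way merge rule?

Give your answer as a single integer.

Answer: 0

Derivation:
Final LEFT:  [bravo, charlie, foxtrot, delta, delta]
Final RIGHT: [bravo, alpha, india, delta, charlie]
i=0: L=bravo R=bravo -> agree -> bravo
i=1: L=charlie, R=alpha=BASE -> take LEFT -> charlie
i=2: L=foxtrot, R=india=BASE -> take LEFT -> foxtrot
i=3: L=delta R=delta -> agree -> delta
i=4: L=delta, R=charlie=BASE -> take LEFT -> delta
Conflict count: 0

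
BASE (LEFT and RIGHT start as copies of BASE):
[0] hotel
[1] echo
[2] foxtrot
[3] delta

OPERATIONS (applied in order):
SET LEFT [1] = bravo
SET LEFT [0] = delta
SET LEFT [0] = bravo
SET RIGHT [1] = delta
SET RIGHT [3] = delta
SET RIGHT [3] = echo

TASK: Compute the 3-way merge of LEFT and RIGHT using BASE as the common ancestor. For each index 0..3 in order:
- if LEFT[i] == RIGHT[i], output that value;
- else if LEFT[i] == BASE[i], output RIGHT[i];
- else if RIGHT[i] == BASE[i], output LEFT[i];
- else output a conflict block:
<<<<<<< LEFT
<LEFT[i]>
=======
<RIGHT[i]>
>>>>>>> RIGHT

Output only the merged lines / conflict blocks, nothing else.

Answer: bravo
<<<<<<< LEFT
bravo
=======
delta
>>>>>>> RIGHT
foxtrot
echo

Derivation:
Final LEFT:  [bravo, bravo, foxtrot, delta]
Final RIGHT: [hotel, delta, foxtrot, echo]
i=0: L=bravo, R=hotel=BASE -> take LEFT -> bravo
i=1: BASE=echo L=bravo R=delta all differ -> CONFLICT
i=2: L=foxtrot R=foxtrot -> agree -> foxtrot
i=3: L=delta=BASE, R=echo -> take RIGHT -> echo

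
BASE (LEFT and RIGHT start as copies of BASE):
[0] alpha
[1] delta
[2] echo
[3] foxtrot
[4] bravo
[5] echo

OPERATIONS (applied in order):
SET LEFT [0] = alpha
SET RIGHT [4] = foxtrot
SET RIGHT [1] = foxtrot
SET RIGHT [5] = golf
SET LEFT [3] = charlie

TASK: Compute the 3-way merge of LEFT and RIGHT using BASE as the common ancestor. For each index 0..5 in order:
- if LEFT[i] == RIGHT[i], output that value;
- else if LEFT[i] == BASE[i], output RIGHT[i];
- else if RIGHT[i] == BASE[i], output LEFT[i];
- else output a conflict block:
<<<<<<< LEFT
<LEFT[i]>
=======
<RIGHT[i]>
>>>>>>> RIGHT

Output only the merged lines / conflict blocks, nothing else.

Final LEFT:  [alpha, delta, echo, charlie, bravo, echo]
Final RIGHT: [alpha, foxtrot, echo, foxtrot, foxtrot, golf]
i=0: L=alpha R=alpha -> agree -> alpha
i=1: L=delta=BASE, R=foxtrot -> take RIGHT -> foxtrot
i=2: L=echo R=echo -> agree -> echo
i=3: L=charlie, R=foxtrot=BASE -> take LEFT -> charlie
i=4: L=bravo=BASE, R=foxtrot -> take RIGHT -> foxtrot
i=5: L=echo=BASE, R=golf -> take RIGHT -> golf

Answer: alpha
foxtrot
echo
charlie
foxtrot
golf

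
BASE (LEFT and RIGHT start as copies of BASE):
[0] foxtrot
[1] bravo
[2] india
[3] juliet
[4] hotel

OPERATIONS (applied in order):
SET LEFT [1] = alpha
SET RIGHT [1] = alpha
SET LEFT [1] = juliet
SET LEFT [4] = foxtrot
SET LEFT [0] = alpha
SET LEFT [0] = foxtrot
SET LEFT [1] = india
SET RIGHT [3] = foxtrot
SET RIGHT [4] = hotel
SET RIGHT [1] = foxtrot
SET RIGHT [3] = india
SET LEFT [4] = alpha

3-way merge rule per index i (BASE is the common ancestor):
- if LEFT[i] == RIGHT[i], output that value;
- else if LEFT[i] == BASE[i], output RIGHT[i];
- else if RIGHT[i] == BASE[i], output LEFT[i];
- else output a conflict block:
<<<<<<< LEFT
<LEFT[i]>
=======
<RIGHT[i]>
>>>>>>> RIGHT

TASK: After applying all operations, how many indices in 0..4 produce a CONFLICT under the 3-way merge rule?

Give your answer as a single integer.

Final LEFT:  [foxtrot, india, india, juliet, alpha]
Final RIGHT: [foxtrot, foxtrot, india, india, hotel]
i=0: L=foxtrot R=foxtrot -> agree -> foxtrot
i=1: BASE=bravo L=india R=foxtrot all differ -> CONFLICT
i=2: L=india R=india -> agree -> india
i=3: L=juliet=BASE, R=india -> take RIGHT -> india
i=4: L=alpha, R=hotel=BASE -> take LEFT -> alpha
Conflict count: 1

Answer: 1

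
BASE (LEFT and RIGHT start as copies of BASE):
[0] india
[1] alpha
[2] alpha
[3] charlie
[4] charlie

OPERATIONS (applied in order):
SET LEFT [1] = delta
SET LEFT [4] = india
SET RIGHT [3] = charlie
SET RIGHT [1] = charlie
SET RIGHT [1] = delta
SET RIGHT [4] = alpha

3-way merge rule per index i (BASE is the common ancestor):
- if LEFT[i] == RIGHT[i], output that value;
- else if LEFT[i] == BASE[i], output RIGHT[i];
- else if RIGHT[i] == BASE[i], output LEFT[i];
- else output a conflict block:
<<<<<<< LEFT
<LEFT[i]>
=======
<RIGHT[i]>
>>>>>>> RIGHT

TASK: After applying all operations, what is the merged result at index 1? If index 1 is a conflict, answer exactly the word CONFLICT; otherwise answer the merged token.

Final LEFT:  [india, delta, alpha, charlie, india]
Final RIGHT: [india, delta, alpha, charlie, alpha]
i=0: L=india R=india -> agree -> india
i=1: L=delta R=delta -> agree -> delta
i=2: L=alpha R=alpha -> agree -> alpha
i=3: L=charlie R=charlie -> agree -> charlie
i=4: BASE=charlie L=india R=alpha all differ -> CONFLICT
Index 1 -> delta

Answer: delta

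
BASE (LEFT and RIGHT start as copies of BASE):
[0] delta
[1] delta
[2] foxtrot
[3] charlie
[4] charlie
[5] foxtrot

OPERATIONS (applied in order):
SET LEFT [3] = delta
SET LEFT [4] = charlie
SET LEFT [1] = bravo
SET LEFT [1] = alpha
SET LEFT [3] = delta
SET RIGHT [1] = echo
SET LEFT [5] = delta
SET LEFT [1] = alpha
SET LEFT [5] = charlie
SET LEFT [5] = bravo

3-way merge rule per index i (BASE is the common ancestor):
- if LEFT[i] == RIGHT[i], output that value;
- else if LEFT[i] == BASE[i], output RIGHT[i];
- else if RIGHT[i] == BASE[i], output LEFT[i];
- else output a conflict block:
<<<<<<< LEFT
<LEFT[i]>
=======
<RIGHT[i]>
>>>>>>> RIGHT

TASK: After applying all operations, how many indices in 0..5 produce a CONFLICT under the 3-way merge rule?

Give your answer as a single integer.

Final LEFT:  [delta, alpha, foxtrot, delta, charlie, bravo]
Final RIGHT: [delta, echo, foxtrot, charlie, charlie, foxtrot]
i=0: L=delta R=delta -> agree -> delta
i=1: BASE=delta L=alpha R=echo all differ -> CONFLICT
i=2: L=foxtrot R=foxtrot -> agree -> foxtrot
i=3: L=delta, R=charlie=BASE -> take LEFT -> delta
i=4: L=charlie R=charlie -> agree -> charlie
i=5: L=bravo, R=foxtrot=BASE -> take LEFT -> bravo
Conflict count: 1

Answer: 1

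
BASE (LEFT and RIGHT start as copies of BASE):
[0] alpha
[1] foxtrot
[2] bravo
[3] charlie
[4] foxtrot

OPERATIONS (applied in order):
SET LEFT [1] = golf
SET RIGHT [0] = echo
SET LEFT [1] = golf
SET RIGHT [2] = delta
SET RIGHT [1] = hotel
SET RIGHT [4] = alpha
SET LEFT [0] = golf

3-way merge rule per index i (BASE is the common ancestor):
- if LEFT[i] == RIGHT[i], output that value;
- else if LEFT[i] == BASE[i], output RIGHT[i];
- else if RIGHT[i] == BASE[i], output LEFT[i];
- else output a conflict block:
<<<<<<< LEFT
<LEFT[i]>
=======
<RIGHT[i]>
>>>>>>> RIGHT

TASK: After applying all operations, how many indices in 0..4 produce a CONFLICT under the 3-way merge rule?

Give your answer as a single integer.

Answer: 2

Derivation:
Final LEFT:  [golf, golf, bravo, charlie, foxtrot]
Final RIGHT: [echo, hotel, delta, charlie, alpha]
i=0: BASE=alpha L=golf R=echo all differ -> CONFLICT
i=1: BASE=foxtrot L=golf R=hotel all differ -> CONFLICT
i=2: L=bravo=BASE, R=delta -> take RIGHT -> delta
i=3: L=charlie R=charlie -> agree -> charlie
i=4: L=foxtrot=BASE, R=alpha -> take RIGHT -> alpha
Conflict count: 2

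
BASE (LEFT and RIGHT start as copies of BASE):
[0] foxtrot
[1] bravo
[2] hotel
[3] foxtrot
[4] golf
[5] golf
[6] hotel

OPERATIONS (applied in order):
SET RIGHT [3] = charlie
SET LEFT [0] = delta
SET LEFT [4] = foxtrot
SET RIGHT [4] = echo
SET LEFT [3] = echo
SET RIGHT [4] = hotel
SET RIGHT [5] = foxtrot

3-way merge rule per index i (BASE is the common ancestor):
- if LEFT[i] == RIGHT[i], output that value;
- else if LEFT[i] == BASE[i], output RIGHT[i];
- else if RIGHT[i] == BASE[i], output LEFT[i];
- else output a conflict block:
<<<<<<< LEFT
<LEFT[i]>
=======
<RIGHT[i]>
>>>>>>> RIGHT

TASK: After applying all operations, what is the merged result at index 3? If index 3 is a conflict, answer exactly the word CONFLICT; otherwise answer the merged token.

Answer: CONFLICT

Derivation:
Final LEFT:  [delta, bravo, hotel, echo, foxtrot, golf, hotel]
Final RIGHT: [foxtrot, bravo, hotel, charlie, hotel, foxtrot, hotel]
i=0: L=delta, R=foxtrot=BASE -> take LEFT -> delta
i=1: L=bravo R=bravo -> agree -> bravo
i=2: L=hotel R=hotel -> agree -> hotel
i=3: BASE=foxtrot L=echo R=charlie all differ -> CONFLICT
i=4: BASE=golf L=foxtrot R=hotel all differ -> CONFLICT
i=5: L=golf=BASE, R=foxtrot -> take RIGHT -> foxtrot
i=6: L=hotel R=hotel -> agree -> hotel
Index 3 -> CONFLICT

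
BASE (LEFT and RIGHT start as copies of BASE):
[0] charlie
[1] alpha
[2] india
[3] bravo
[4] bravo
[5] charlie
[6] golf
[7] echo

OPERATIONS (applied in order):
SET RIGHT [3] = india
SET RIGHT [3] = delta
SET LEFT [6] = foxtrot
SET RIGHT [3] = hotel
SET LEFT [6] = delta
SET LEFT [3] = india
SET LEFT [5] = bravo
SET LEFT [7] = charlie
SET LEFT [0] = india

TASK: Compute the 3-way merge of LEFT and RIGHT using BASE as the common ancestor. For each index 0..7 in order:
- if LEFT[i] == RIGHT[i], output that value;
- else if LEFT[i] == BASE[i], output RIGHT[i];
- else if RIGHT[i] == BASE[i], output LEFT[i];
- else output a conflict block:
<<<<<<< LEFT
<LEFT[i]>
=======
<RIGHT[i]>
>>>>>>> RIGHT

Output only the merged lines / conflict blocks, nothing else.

Final LEFT:  [india, alpha, india, india, bravo, bravo, delta, charlie]
Final RIGHT: [charlie, alpha, india, hotel, bravo, charlie, golf, echo]
i=0: L=india, R=charlie=BASE -> take LEFT -> india
i=1: L=alpha R=alpha -> agree -> alpha
i=2: L=india R=india -> agree -> india
i=3: BASE=bravo L=india R=hotel all differ -> CONFLICT
i=4: L=bravo R=bravo -> agree -> bravo
i=5: L=bravo, R=charlie=BASE -> take LEFT -> bravo
i=6: L=delta, R=golf=BASE -> take LEFT -> delta
i=7: L=charlie, R=echo=BASE -> take LEFT -> charlie

Answer: india
alpha
india
<<<<<<< LEFT
india
=======
hotel
>>>>>>> RIGHT
bravo
bravo
delta
charlie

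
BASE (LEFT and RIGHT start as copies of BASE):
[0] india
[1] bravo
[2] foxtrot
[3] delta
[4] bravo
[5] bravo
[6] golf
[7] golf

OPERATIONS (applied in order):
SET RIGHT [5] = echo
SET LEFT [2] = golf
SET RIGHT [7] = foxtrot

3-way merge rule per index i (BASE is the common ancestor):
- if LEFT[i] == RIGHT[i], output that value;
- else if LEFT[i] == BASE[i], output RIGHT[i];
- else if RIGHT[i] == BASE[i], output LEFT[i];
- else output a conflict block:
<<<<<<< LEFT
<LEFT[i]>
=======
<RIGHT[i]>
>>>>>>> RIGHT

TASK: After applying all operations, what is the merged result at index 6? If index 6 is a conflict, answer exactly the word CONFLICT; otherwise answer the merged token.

Final LEFT:  [india, bravo, golf, delta, bravo, bravo, golf, golf]
Final RIGHT: [india, bravo, foxtrot, delta, bravo, echo, golf, foxtrot]
i=0: L=india R=india -> agree -> india
i=1: L=bravo R=bravo -> agree -> bravo
i=2: L=golf, R=foxtrot=BASE -> take LEFT -> golf
i=3: L=delta R=delta -> agree -> delta
i=4: L=bravo R=bravo -> agree -> bravo
i=5: L=bravo=BASE, R=echo -> take RIGHT -> echo
i=6: L=golf R=golf -> agree -> golf
i=7: L=golf=BASE, R=foxtrot -> take RIGHT -> foxtrot
Index 6 -> golf

Answer: golf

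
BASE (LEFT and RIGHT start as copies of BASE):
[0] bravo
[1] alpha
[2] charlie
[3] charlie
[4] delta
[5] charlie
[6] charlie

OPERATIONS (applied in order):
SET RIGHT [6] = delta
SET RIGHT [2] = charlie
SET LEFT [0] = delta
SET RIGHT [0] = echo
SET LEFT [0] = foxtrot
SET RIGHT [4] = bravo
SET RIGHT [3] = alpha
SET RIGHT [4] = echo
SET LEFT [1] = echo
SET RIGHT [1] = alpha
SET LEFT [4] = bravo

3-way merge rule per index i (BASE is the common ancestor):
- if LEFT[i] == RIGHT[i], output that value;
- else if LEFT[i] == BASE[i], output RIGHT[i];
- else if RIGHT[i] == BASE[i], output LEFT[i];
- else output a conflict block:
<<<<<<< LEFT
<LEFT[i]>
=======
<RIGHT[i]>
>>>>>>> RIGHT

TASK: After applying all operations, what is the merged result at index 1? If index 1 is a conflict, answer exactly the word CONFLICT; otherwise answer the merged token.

Answer: echo

Derivation:
Final LEFT:  [foxtrot, echo, charlie, charlie, bravo, charlie, charlie]
Final RIGHT: [echo, alpha, charlie, alpha, echo, charlie, delta]
i=0: BASE=bravo L=foxtrot R=echo all differ -> CONFLICT
i=1: L=echo, R=alpha=BASE -> take LEFT -> echo
i=2: L=charlie R=charlie -> agree -> charlie
i=3: L=charlie=BASE, R=alpha -> take RIGHT -> alpha
i=4: BASE=delta L=bravo R=echo all differ -> CONFLICT
i=5: L=charlie R=charlie -> agree -> charlie
i=6: L=charlie=BASE, R=delta -> take RIGHT -> delta
Index 1 -> echo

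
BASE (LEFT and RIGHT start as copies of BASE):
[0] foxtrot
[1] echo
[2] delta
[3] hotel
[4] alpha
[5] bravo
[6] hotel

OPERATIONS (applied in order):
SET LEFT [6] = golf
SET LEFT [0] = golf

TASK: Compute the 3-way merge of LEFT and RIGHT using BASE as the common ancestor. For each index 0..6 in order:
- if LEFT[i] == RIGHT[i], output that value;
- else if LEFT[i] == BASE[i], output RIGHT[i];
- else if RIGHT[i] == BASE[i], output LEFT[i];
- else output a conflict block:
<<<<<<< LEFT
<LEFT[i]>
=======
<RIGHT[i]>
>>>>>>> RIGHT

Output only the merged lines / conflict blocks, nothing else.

Answer: golf
echo
delta
hotel
alpha
bravo
golf

Derivation:
Final LEFT:  [golf, echo, delta, hotel, alpha, bravo, golf]
Final RIGHT: [foxtrot, echo, delta, hotel, alpha, bravo, hotel]
i=0: L=golf, R=foxtrot=BASE -> take LEFT -> golf
i=1: L=echo R=echo -> agree -> echo
i=2: L=delta R=delta -> agree -> delta
i=3: L=hotel R=hotel -> agree -> hotel
i=4: L=alpha R=alpha -> agree -> alpha
i=5: L=bravo R=bravo -> agree -> bravo
i=6: L=golf, R=hotel=BASE -> take LEFT -> golf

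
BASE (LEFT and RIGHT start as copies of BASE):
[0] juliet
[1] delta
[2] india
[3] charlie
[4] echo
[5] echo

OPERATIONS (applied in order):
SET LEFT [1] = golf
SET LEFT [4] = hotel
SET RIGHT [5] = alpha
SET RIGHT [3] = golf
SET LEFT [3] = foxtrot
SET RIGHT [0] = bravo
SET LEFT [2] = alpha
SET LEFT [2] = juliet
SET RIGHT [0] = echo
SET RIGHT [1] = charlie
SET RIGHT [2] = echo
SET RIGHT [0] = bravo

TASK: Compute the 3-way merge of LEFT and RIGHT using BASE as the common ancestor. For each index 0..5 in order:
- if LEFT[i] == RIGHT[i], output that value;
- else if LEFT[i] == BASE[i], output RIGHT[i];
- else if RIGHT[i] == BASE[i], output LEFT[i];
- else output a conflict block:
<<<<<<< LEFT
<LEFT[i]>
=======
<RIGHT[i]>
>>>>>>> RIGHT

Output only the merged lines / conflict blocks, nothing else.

Final LEFT:  [juliet, golf, juliet, foxtrot, hotel, echo]
Final RIGHT: [bravo, charlie, echo, golf, echo, alpha]
i=0: L=juliet=BASE, R=bravo -> take RIGHT -> bravo
i=1: BASE=delta L=golf R=charlie all differ -> CONFLICT
i=2: BASE=india L=juliet R=echo all differ -> CONFLICT
i=3: BASE=charlie L=foxtrot R=golf all differ -> CONFLICT
i=4: L=hotel, R=echo=BASE -> take LEFT -> hotel
i=5: L=echo=BASE, R=alpha -> take RIGHT -> alpha

Answer: bravo
<<<<<<< LEFT
golf
=======
charlie
>>>>>>> RIGHT
<<<<<<< LEFT
juliet
=======
echo
>>>>>>> RIGHT
<<<<<<< LEFT
foxtrot
=======
golf
>>>>>>> RIGHT
hotel
alpha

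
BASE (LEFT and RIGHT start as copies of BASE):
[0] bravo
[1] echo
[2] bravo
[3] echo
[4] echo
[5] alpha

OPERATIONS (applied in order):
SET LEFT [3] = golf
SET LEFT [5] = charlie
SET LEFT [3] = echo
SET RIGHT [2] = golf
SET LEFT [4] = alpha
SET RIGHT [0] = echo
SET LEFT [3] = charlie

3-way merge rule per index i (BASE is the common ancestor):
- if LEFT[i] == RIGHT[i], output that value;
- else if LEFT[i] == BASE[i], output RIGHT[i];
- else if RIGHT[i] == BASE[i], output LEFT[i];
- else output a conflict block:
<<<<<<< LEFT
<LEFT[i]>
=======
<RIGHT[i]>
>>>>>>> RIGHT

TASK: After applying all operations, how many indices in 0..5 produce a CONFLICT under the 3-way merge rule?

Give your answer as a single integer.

Answer: 0

Derivation:
Final LEFT:  [bravo, echo, bravo, charlie, alpha, charlie]
Final RIGHT: [echo, echo, golf, echo, echo, alpha]
i=0: L=bravo=BASE, R=echo -> take RIGHT -> echo
i=1: L=echo R=echo -> agree -> echo
i=2: L=bravo=BASE, R=golf -> take RIGHT -> golf
i=3: L=charlie, R=echo=BASE -> take LEFT -> charlie
i=4: L=alpha, R=echo=BASE -> take LEFT -> alpha
i=5: L=charlie, R=alpha=BASE -> take LEFT -> charlie
Conflict count: 0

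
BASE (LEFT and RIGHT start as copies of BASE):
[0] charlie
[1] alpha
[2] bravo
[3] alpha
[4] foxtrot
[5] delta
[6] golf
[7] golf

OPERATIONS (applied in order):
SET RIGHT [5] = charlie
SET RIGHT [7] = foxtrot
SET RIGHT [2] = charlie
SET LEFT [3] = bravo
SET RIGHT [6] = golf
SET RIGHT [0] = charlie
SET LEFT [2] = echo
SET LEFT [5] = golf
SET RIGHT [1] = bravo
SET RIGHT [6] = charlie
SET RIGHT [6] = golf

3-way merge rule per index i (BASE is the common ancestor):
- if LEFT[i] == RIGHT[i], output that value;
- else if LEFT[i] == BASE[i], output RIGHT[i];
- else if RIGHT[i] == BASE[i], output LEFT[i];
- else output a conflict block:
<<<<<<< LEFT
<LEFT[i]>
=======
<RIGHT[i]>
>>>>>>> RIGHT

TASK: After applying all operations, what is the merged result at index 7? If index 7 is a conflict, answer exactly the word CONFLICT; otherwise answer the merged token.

Final LEFT:  [charlie, alpha, echo, bravo, foxtrot, golf, golf, golf]
Final RIGHT: [charlie, bravo, charlie, alpha, foxtrot, charlie, golf, foxtrot]
i=0: L=charlie R=charlie -> agree -> charlie
i=1: L=alpha=BASE, R=bravo -> take RIGHT -> bravo
i=2: BASE=bravo L=echo R=charlie all differ -> CONFLICT
i=3: L=bravo, R=alpha=BASE -> take LEFT -> bravo
i=4: L=foxtrot R=foxtrot -> agree -> foxtrot
i=5: BASE=delta L=golf R=charlie all differ -> CONFLICT
i=6: L=golf R=golf -> agree -> golf
i=7: L=golf=BASE, R=foxtrot -> take RIGHT -> foxtrot
Index 7 -> foxtrot

Answer: foxtrot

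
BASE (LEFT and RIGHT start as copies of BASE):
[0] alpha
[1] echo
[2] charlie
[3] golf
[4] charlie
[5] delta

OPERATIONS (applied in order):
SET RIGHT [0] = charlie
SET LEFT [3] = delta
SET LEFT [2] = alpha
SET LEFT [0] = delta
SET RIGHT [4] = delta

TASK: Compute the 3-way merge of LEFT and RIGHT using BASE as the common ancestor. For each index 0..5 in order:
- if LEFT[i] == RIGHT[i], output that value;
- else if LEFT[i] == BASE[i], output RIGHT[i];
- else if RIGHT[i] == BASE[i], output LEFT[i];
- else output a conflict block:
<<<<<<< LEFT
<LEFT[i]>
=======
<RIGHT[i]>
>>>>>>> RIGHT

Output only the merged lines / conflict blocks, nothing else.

Final LEFT:  [delta, echo, alpha, delta, charlie, delta]
Final RIGHT: [charlie, echo, charlie, golf, delta, delta]
i=0: BASE=alpha L=delta R=charlie all differ -> CONFLICT
i=1: L=echo R=echo -> agree -> echo
i=2: L=alpha, R=charlie=BASE -> take LEFT -> alpha
i=3: L=delta, R=golf=BASE -> take LEFT -> delta
i=4: L=charlie=BASE, R=delta -> take RIGHT -> delta
i=5: L=delta R=delta -> agree -> delta

Answer: <<<<<<< LEFT
delta
=======
charlie
>>>>>>> RIGHT
echo
alpha
delta
delta
delta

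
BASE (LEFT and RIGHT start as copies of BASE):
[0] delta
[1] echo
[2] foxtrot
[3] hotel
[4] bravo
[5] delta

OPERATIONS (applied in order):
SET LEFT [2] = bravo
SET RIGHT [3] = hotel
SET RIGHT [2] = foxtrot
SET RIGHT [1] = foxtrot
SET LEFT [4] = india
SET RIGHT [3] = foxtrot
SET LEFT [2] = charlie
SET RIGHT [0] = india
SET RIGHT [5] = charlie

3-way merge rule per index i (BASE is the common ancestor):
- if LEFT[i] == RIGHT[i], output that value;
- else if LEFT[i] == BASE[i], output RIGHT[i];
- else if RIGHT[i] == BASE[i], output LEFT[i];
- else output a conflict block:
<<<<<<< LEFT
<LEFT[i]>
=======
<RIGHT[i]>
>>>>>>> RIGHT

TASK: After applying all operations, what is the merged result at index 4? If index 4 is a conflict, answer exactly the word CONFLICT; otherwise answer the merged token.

Final LEFT:  [delta, echo, charlie, hotel, india, delta]
Final RIGHT: [india, foxtrot, foxtrot, foxtrot, bravo, charlie]
i=0: L=delta=BASE, R=india -> take RIGHT -> india
i=1: L=echo=BASE, R=foxtrot -> take RIGHT -> foxtrot
i=2: L=charlie, R=foxtrot=BASE -> take LEFT -> charlie
i=3: L=hotel=BASE, R=foxtrot -> take RIGHT -> foxtrot
i=4: L=india, R=bravo=BASE -> take LEFT -> india
i=5: L=delta=BASE, R=charlie -> take RIGHT -> charlie
Index 4 -> india

Answer: india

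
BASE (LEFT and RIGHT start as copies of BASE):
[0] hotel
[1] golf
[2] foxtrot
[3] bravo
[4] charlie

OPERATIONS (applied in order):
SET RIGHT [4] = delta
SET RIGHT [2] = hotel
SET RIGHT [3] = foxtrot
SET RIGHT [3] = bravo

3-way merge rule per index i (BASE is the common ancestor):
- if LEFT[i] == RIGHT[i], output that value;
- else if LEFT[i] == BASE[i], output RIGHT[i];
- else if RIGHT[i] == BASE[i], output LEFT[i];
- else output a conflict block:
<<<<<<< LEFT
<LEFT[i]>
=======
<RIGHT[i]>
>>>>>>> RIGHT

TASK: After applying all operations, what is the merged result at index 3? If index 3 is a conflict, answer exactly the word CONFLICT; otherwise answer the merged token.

Answer: bravo

Derivation:
Final LEFT:  [hotel, golf, foxtrot, bravo, charlie]
Final RIGHT: [hotel, golf, hotel, bravo, delta]
i=0: L=hotel R=hotel -> agree -> hotel
i=1: L=golf R=golf -> agree -> golf
i=2: L=foxtrot=BASE, R=hotel -> take RIGHT -> hotel
i=3: L=bravo R=bravo -> agree -> bravo
i=4: L=charlie=BASE, R=delta -> take RIGHT -> delta
Index 3 -> bravo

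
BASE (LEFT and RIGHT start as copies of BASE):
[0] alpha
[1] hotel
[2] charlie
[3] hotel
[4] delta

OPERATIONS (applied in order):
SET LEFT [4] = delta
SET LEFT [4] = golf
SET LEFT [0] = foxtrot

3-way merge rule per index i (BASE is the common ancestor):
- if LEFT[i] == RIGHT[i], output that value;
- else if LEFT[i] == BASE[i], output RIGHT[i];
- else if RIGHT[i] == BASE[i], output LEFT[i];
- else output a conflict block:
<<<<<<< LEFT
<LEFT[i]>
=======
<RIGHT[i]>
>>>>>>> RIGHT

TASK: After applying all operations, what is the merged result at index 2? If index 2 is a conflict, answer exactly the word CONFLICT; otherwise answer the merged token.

Answer: charlie

Derivation:
Final LEFT:  [foxtrot, hotel, charlie, hotel, golf]
Final RIGHT: [alpha, hotel, charlie, hotel, delta]
i=0: L=foxtrot, R=alpha=BASE -> take LEFT -> foxtrot
i=1: L=hotel R=hotel -> agree -> hotel
i=2: L=charlie R=charlie -> agree -> charlie
i=3: L=hotel R=hotel -> agree -> hotel
i=4: L=golf, R=delta=BASE -> take LEFT -> golf
Index 2 -> charlie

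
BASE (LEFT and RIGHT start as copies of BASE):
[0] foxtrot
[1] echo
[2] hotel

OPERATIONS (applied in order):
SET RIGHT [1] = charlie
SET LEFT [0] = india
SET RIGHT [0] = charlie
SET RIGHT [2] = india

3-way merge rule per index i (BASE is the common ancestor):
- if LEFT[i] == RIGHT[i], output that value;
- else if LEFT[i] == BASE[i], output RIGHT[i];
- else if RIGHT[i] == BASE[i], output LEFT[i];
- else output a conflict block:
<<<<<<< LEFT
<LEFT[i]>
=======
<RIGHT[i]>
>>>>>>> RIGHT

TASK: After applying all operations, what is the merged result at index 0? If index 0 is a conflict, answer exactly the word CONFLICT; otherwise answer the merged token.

Final LEFT:  [india, echo, hotel]
Final RIGHT: [charlie, charlie, india]
i=0: BASE=foxtrot L=india R=charlie all differ -> CONFLICT
i=1: L=echo=BASE, R=charlie -> take RIGHT -> charlie
i=2: L=hotel=BASE, R=india -> take RIGHT -> india
Index 0 -> CONFLICT

Answer: CONFLICT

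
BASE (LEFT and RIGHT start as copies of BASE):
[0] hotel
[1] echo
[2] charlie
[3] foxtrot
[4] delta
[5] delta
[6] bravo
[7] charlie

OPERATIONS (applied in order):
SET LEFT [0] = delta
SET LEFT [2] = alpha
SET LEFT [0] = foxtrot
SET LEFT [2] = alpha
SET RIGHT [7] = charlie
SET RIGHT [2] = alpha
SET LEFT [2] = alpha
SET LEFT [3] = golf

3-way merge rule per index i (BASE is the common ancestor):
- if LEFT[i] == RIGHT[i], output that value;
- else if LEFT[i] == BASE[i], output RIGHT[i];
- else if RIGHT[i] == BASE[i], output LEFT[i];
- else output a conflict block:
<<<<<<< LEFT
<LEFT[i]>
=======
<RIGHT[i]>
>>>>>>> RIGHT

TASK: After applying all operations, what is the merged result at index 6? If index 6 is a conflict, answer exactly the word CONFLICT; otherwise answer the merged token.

Answer: bravo

Derivation:
Final LEFT:  [foxtrot, echo, alpha, golf, delta, delta, bravo, charlie]
Final RIGHT: [hotel, echo, alpha, foxtrot, delta, delta, bravo, charlie]
i=0: L=foxtrot, R=hotel=BASE -> take LEFT -> foxtrot
i=1: L=echo R=echo -> agree -> echo
i=2: L=alpha R=alpha -> agree -> alpha
i=3: L=golf, R=foxtrot=BASE -> take LEFT -> golf
i=4: L=delta R=delta -> agree -> delta
i=5: L=delta R=delta -> agree -> delta
i=6: L=bravo R=bravo -> agree -> bravo
i=7: L=charlie R=charlie -> agree -> charlie
Index 6 -> bravo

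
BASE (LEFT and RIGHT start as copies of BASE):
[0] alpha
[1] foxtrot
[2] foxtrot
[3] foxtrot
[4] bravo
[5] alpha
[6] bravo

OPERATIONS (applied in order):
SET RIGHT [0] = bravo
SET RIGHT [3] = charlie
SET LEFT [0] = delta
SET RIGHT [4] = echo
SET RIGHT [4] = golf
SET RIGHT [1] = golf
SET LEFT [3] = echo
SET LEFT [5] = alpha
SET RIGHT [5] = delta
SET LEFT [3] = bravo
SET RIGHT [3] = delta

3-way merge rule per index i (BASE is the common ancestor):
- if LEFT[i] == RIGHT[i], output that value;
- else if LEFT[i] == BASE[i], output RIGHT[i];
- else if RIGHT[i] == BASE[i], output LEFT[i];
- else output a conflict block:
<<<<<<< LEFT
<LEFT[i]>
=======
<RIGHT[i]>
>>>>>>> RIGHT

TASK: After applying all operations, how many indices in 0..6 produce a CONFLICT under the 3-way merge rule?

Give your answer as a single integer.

Final LEFT:  [delta, foxtrot, foxtrot, bravo, bravo, alpha, bravo]
Final RIGHT: [bravo, golf, foxtrot, delta, golf, delta, bravo]
i=0: BASE=alpha L=delta R=bravo all differ -> CONFLICT
i=1: L=foxtrot=BASE, R=golf -> take RIGHT -> golf
i=2: L=foxtrot R=foxtrot -> agree -> foxtrot
i=3: BASE=foxtrot L=bravo R=delta all differ -> CONFLICT
i=4: L=bravo=BASE, R=golf -> take RIGHT -> golf
i=5: L=alpha=BASE, R=delta -> take RIGHT -> delta
i=6: L=bravo R=bravo -> agree -> bravo
Conflict count: 2

Answer: 2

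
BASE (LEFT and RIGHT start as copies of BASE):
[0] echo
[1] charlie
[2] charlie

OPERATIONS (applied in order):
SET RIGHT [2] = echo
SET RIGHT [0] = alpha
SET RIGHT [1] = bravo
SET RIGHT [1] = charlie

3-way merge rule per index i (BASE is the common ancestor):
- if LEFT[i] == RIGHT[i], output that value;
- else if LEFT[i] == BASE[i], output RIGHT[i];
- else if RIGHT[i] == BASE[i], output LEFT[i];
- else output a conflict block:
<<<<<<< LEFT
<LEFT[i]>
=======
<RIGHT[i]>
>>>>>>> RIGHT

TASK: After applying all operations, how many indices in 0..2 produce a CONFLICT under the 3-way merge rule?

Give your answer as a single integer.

Final LEFT:  [echo, charlie, charlie]
Final RIGHT: [alpha, charlie, echo]
i=0: L=echo=BASE, R=alpha -> take RIGHT -> alpha
i=1: L=charlie R=charlie -> agree -> charlie
i=2: L=charlie=BASE, R=echo -> take RIGHT -> echo
Conflict count: 0

Answer: 0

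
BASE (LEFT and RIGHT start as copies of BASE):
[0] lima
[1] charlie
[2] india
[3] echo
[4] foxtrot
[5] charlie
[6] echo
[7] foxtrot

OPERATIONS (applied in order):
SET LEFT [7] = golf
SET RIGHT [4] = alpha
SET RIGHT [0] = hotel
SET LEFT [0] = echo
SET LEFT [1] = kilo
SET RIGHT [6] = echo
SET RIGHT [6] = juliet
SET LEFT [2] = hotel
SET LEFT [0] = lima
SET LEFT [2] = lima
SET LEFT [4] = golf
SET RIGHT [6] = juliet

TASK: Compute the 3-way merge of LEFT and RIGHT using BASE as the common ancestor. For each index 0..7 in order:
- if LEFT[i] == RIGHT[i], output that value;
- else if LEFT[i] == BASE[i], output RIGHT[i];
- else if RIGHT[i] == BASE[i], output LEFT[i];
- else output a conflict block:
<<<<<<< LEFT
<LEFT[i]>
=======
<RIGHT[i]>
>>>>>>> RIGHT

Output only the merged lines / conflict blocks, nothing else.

Answer: hotel
kilo
lima
echo
<<<<<<< LEFT
golf
=======
alpha
>>>>>>> RIGHT
charlie
juliet
golf

Derivation:
Final LEFT:  [lima, kilo, lima, echo, golf, charlie, echo, golf]
Final RIGHT: [hotel, charlie, india, echo, alpha, charlie, juliet, foxtrot]
i=0: L=lima=BASE, R=hotel -> take RIGHT -> hotel
i=1: L=kilo, R=charlie=BASE -> take LEFT -> kilo
i=2: L=lima, R=india=BASE -> take LEFT -> lima
i=3: L=echo R=echo -> agree -> echo
i=4: BASE=foxtrot L=golf R=alpha all differ -> CONFLICT
i=5: L=charlie R=charlie -> agree -> charlie
i=6: L=echo=BASE, R=juliet -> take RIGHT -> juliet
i=7: L=golf, R=foxtrot=BASE -> take LEFT -> golf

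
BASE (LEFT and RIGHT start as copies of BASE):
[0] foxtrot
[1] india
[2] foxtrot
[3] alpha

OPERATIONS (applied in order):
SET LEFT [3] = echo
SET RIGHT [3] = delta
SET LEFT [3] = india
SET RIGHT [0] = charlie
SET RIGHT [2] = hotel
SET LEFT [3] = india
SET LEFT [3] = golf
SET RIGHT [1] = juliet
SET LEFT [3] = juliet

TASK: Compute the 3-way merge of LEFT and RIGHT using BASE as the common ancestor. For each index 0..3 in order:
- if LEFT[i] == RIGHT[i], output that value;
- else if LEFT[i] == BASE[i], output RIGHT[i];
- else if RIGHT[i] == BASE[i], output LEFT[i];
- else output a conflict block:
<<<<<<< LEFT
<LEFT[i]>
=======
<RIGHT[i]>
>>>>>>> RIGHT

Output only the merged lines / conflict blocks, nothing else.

Answer: charlie
juliet
hotel
<<<<<<< LEFT
juliet
=======
delta
>>>>>>> RIGHT

Derivation:
Final LEFT:  [foxtrot, india, foxtrot, juliet]
Final RIGHT: [charlie, juliet, hotel, delta]
i=0: L=foxtrot=BASE, R=charlie -> take RIGHT -> charlie
i=1: L=india=BASE, R=juliet -> take RIGHT -> juliet
i=2: L=foxtrot=BASE, R=hotel -> take RIGHT -> hotel
i=3: BASE=alpha L=juliet R=delta all differ -> CONFLICT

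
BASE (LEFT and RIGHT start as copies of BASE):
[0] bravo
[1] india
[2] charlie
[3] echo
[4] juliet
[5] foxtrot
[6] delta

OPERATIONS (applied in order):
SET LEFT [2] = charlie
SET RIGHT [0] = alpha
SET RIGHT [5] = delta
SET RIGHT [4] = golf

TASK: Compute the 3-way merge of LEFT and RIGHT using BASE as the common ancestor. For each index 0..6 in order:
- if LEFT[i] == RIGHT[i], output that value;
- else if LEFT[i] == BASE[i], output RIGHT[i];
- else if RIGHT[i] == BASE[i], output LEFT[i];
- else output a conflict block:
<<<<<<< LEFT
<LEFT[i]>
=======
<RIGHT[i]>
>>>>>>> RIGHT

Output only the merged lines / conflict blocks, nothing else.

Answer: alpha
india
charlie
echo
golf
delta
delta

Derivation:
Final LEFT:  [bravo, india, charlie, echo, juliet, foxtrot, delta]
Final RIGHT: [alpha, india, charlie, echo, golf, delta, delta]
i=0: L=bravo=BASE, R=alpha -> take RIGHT -> alpha
i=1: L=india R=india -> agree -> india
i=2: L=charlie R=charlie -> agree -> charlie
i=3: L=echo R=echo -> agree -> echo
i=4: L=juliet=BASE, R=golf -> take RIGHT -> golf
i=5: L=foxtrot=BASE, R=delta -> take RIGHT -> delta
i=6: L=delta R=delta -> agree -> delta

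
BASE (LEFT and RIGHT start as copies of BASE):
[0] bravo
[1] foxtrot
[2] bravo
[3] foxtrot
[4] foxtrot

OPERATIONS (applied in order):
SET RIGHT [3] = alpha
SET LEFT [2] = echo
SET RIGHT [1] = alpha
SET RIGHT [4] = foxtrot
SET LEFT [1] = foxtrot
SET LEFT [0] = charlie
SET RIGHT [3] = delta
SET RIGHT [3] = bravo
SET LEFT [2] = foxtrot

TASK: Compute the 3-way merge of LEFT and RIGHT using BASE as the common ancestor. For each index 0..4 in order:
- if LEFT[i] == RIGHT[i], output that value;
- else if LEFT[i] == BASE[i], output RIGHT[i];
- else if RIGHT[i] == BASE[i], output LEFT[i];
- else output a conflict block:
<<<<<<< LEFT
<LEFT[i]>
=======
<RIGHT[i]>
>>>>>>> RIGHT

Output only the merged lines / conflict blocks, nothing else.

Answer: charlie
alpha
foxtrot
bravo
foxtrot

Derivation:
Final LEFT:  [charlie, foxtrot, foxtrot, foxtrot, foxtrot]
Final RIGHT: [bravo, alpha, bravo, bravo, foxtrot]
i=0: L=charlie, R=bravo=BASE -> take LEFT -> charlie
i=1: L=foxtrot=BASE, R=alpha -> take RIGHT -> alpha
i=2: L=foxtrot, R=bravo=BASE -> take LEFT -> foxtrot
i=3: L=foxtrot=BASE, R=bravo -> take RIGHT -> bravo
i=4: L=foxtrot R=foxtrot -> agree -> foxtrot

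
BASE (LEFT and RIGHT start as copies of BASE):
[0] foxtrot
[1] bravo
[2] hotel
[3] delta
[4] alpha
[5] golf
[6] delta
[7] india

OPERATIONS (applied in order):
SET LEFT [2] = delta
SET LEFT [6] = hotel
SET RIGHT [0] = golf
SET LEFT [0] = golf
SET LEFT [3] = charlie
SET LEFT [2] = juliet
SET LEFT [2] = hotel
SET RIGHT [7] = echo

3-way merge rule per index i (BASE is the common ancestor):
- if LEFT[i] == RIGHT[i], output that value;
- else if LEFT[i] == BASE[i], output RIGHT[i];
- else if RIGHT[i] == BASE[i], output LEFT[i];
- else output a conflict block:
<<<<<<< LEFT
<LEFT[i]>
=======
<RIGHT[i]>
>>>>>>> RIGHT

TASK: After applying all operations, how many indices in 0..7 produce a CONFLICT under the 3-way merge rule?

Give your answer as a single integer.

Final LEFT:  [golf, bravo, hotel, charlie, alpha, golf, hotel, india]
Final RIGHT: [golf, bravo, hotel, delta, alpha, golf, delta, echo]
i=0: L=golf R=golf -> agree -> golf
i=1: L=bravo R=bravo -> agree -> bravo
i=2: L=hotel R=hotel -> agree -> hotel
i=3: L=charlie, R=delta=BASE -> take LEFT -> charlie
i=4: L=alpha R=alpha -> agree -> alpha
i=5: L=golf R=golf -> agree -> golf
i=6: L=hotel, R=delta=BASE -> take LEFT -> hotel
i=7: L=india=BASE, R=echo -> take RIGHT -> echo
Conflict count: 0

Answer: 0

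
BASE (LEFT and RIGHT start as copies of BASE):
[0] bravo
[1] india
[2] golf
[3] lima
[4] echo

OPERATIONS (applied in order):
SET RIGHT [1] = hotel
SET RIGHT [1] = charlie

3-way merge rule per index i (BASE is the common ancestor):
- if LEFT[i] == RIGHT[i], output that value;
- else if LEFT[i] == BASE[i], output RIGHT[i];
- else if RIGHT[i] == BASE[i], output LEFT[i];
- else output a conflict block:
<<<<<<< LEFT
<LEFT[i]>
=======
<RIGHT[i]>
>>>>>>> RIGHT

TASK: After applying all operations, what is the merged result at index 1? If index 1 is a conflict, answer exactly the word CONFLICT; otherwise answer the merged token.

Final LEFT:  [bravo, india, golf, lima, echo]
Final RIGHT: [bravo, charlie, golf, lima, echo]
i=0: L=bravo R=bravo -> agree -> bravo
i=1: L=india=BASE, R=charlie -> take RIGHT -> charlie
i=2: L=golf R=golf -> agree -> golf
i=3: L=lima R=lima -> agree -> lima
i=4: L=echo R=echo -> agree -> echo
Index 1 -> charlie

Answer: charlie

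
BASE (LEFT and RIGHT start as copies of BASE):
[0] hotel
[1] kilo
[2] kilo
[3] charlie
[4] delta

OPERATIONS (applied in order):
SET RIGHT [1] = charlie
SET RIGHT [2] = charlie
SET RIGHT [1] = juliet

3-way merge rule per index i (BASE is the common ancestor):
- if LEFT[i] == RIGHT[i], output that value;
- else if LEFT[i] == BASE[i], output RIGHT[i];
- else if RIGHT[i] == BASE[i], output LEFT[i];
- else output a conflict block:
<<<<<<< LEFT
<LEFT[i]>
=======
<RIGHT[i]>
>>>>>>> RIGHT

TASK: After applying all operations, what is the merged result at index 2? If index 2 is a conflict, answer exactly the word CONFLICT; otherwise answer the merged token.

Final LEFT:  [hotel, kilo, kilo, charlie, delta]
Final RIGHT: [hotel, juliet, charlie, charlie, delta]
i=0: L=hotel R=hotel -> agree -> hotel
i=1: L=kilo=BASE, R=juliet -> take RIGHT -> juliet
i=2: L=kilo=BASE, R=charlie -> take RIGHT -> charlie
i=3: L=charlie R=charlie -> agree -> charlie
i=4: L=delta R=delta -> agree -> delta
Index 2 -> charlie

Answer: charlie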